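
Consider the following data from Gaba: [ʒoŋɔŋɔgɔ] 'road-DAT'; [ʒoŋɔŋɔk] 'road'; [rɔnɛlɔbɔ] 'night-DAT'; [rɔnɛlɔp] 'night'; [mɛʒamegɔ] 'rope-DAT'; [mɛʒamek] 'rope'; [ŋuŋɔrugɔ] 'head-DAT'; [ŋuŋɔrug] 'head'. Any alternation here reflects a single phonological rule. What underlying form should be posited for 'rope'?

The stem for 'rope' ends in [g] in [mɛʒamegɔ] but [k] in [mɛʒamek].
If /g/ were underlying and a rule turned it into [k] in isolation, 'head' would also alternate; but it has [g] in both [ŋuŋɔrugɔ] and [ŋuŋɔrug].
The alternation reflects intervocalic voicing: voiceless stops become voiced between vowels. /k/ is underlying.
The underlying form of 'rope' is therefore /mɛʒamek/.

/mɛʒamek/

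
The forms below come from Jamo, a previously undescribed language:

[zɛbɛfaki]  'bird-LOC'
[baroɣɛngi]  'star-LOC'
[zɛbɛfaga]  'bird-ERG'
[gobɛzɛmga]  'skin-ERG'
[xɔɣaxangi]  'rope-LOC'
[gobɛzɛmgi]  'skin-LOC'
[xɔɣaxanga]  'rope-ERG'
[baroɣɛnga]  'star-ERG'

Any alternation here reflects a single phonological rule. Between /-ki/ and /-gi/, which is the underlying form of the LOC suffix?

The LOC morpheme has two allomorphs, [-gi] and [-ki].
The ERG suffix, which begins with [g], is invariant after every stem; so [g] is not altered by any rule here.
So the underlying form is /-ki/, and voiceless stops become voiced after a nasal.

/-ki/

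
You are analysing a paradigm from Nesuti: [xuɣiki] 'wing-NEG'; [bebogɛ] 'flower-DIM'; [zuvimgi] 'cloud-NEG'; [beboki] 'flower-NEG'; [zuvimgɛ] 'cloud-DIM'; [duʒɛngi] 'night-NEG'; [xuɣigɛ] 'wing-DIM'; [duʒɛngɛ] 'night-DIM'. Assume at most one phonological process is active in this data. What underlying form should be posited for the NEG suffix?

/-ki/

The NEG morpheme has two allomorphs, [-gi] and [-ki].
The DIM suffix, which begins with [g], is invariant after every stem; so [g] is not altered by any rule here.
So the underlying form is /-ki/, and voiceless stops become voiced after a nasal.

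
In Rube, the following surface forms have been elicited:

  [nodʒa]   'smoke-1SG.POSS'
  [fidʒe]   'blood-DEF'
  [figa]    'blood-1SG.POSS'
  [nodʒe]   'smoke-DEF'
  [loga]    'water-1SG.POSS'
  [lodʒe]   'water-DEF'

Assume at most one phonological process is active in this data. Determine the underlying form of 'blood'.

/fig/

'blood' shows [g] ~ [dʒ] at the end of the stem ([figa] vs [fidʒe]).
But 'smoke' keeps [dʒ] in both environments ([nodʒa], [nodʒe]), so there is no rule changing /dʒ/ to [g] before the 1SG.POSS suffix.
So /g/ is underlying, and a rule of palatalization before a front vowel — /g/ becomes palato-alveolar [dʒ] before a front vowel — gives [dʒ].
Hence 'blood' is /fig/ underlyingly.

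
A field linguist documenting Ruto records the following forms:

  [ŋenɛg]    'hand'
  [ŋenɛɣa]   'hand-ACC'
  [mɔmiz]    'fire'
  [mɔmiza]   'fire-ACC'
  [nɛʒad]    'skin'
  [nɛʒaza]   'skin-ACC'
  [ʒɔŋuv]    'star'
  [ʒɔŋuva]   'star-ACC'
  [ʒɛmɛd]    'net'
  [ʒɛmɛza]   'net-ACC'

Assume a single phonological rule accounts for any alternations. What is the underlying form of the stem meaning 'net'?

/ʒɛmɛd/

In [ʒɛmɛd] and [ʒɛmɛza] the final segment of 'net' alternates: [d] ~ [z].
The stem 'fire' ([mɔmiz], [mɔmiza]) shows [z] unchanged in both environments, so [z] cannot be basic with [d] derived in isolation.
Therefore /d/ is basic and [z] is derived by intervocalic spirantization (voiced stops become fricatives between vowels).
The underlying form of 'net' is therefore /ʒɛmɛd/.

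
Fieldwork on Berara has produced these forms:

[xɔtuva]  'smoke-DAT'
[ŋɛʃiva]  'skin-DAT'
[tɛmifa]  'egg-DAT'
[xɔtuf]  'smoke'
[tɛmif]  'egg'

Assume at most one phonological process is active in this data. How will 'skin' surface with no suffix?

[ŋɛʃif]

The root 'smoke' surfaces as [xɔtuf] and [xɔtuva], with a stem-final [f] ~ [v] alternation.
The stem 'egg' ([tɛmif], [tɛmifa]) shows [f] unchanged in both environments, so [f] cannot be basic with [v] derived before the DAT suffix.
The underlying segment must be /v/; voiced obstruents become voiceless word-finally, yielding [f] there.
The one attested form of 'skin', [ŋɛʃiva], shows underlying /ŋɛʃiv/. Applying the same rule word-finally gives [ŋɛʃif].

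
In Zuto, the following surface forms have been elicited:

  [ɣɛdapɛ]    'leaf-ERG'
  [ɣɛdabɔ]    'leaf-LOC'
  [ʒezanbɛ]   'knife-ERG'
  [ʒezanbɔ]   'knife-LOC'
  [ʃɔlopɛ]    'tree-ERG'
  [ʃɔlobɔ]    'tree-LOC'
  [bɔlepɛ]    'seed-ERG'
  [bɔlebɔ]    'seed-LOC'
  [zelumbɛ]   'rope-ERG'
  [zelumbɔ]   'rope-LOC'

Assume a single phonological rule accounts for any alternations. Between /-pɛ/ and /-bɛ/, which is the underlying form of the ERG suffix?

/-pɛ/

The ERG morpheme has two allomorphs, [-bɛ] and [-pɛ].
By contrast the LOC suffix keeps its initial [b] throughout — that segment must be underlying.
So the underlying form is /-pɛ/, and voiceless stops become voiced after a nasal.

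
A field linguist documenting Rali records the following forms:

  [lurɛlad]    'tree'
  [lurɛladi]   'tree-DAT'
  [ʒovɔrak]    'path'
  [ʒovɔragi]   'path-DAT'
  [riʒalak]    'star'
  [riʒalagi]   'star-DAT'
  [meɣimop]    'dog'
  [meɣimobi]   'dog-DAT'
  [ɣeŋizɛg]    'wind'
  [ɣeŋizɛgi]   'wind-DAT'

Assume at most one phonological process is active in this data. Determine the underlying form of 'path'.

/ʒovɔrak/

The stem for 'path' ends in [k] in [ʒovɔrak] but [g] in [ʒovɔragi].
Compare 'wind', with invariant [g] in [ɣeŋizɛg] and [ɣeŋizɛgi]: an analysis with underlying /g/ and a rule producing [k] in isolation would wrongly predict alternation here too.
The underlying segment must be /k/; voiceless stops become voiced between vowels, yielding [g] there.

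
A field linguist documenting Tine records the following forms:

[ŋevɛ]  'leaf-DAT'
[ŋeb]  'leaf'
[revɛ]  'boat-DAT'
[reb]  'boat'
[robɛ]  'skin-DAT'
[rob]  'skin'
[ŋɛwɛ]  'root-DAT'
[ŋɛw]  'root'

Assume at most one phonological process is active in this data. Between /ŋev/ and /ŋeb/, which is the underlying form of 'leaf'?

/ŋev/

'leaf' shows [v] ~ [b] at the end of the stem ([ŋevɛ] vs [ŋeb]).
Compare 'skin', with invariant [b] in [robɛ] and [rob]: an analysis with underlying /b/ and a rule producing [v] before the DAT suffix would wrongly predict alternation here too.
The alternation reflects word-final hardening: voiced fricatives become stops word-finally. /v/ is underlying.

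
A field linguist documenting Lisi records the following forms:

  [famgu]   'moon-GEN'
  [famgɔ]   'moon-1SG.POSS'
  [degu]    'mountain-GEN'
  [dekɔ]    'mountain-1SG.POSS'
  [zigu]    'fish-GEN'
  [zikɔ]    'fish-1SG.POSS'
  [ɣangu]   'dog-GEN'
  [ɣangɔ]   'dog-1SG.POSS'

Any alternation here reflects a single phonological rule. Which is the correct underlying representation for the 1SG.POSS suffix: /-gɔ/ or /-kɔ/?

The 1SG.POSS morpheme has two allomorphs, [-gɔ] and [-kɔ].
The GEN suffix, which begins with [g], is invariant after every stem; so [g] is not altered by any rule here.
So the underlying form is /-kɔ/, and voiceless stops become voiced after a nasal.

/-kɔ/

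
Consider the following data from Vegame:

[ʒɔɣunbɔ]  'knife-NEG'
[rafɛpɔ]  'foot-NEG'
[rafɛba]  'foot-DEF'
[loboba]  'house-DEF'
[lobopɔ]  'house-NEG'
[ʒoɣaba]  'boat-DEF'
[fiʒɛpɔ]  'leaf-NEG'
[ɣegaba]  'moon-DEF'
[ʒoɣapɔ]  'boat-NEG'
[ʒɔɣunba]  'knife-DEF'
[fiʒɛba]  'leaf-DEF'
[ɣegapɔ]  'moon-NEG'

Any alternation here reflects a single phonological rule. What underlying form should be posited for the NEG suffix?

/-pɔ/

The NEG suffix surfaces as [-bɔ] and [-pɔ], depending on the final segment of the stem.
By contrast the DEF suffix keeps its initial [b] throughout — that segment must be underlying.
The NEG suffix is therefore /-pɔ/ underlyingly, with post-nasal voicing: voiceless stops become voiced after a nasal.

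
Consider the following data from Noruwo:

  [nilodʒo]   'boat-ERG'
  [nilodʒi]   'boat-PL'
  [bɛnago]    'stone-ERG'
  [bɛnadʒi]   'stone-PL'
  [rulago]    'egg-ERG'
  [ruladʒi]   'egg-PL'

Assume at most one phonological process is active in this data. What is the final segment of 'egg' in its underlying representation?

/g/

The stem for 'egg' ends in [g] in [rulago] but [dʒ] in [ruladʒi].
If /dʒ/ were underlying and a rule turned it into [g] before the ERG suffix, 'boat' would also alternate; but it has [dʒ] in both [nilodʒo] and [nilodʒi].
So /g/ is underlying, and a rule of palatalization before a front vowel — /g/ becomes palato-alveolar [dʒ] before a front vowel — gives [dʒ].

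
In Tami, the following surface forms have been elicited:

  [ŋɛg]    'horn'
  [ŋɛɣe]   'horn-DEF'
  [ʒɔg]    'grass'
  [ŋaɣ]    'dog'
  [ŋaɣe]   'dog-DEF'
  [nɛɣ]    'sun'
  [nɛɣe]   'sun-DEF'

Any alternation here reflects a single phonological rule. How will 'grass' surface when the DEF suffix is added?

[ʒɔɣe]

The stem for 'horn' ends in [g] in [ŋɛg] but [ɣ] in [ŋɛɣe].
The stem 'sun' ([nɛɣ], [nɛɣe]) shows [ɣ] unchanged in both environments, so [ɣ] cannot be basic with [g] derived in isolation.
The alternation reflects intervocalic spirantization: voiced stops become fricatives between vowels. /g/ is underlying.
From [ʒɔg] the stem 'grass' is /ʒɔg/; between vowels this yields [ʒɔɣe].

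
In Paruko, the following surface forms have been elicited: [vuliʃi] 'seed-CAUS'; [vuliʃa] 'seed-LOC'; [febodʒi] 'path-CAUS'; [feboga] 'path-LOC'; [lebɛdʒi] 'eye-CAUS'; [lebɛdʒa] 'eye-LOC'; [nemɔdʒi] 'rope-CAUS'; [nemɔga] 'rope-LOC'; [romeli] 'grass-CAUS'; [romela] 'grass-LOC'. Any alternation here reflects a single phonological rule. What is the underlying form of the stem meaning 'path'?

'path' shows [dʒ] ~ [g] at the end of the stem ([febodʒi] vs [feboga]).
But 'eye' keeps [dʒ] in both environments ([lebɛdʒi], [lebɛdʒa]), so there is no rule changing /dʒ/ to [g] before the LOC suffix.
The alternation reflects palatalization before a front vowel: /g/ becomes palato-alveolar [dʒ] before a front vowel. /g/ is underlying.

/febog/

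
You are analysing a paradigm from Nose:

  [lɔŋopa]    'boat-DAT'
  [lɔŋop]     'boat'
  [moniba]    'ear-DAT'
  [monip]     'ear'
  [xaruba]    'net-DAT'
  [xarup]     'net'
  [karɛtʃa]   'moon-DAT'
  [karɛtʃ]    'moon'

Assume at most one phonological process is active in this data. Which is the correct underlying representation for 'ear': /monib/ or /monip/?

/monib/

The stem for 'ear' ends in [b] in [moniba] but [p] in [monip].
If /p/ were underlying and a rule turned it into [b] before the DAT suffix, 'boat' would also alternate; but it has [p] in both [lɔŋopa] and [lɔŋop].
So /b/ is underlying, and a rule of word-final obstruent devoicing — voiced obstruents become voiceless word-finally — gives [p].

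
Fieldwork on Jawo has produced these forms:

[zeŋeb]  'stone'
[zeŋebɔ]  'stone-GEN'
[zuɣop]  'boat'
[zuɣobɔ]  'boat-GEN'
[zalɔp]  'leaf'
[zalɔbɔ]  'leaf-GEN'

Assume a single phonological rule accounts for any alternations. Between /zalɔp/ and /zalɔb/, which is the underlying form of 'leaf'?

The stem for 'leaf' ends in [p] in [zalɔp] but [b] in [zalɔbɔ].
If /b/ were underlying and a rule turned it into [p] in isolation, 'stone' would also alternate; but it has [b] in both [zeŋeb] and [zeŋebɔ].
Therefore /p/ is basic and [b] is derived by intervocalic voicing (voiceless stops become voiced between vowels).

/zalɔp/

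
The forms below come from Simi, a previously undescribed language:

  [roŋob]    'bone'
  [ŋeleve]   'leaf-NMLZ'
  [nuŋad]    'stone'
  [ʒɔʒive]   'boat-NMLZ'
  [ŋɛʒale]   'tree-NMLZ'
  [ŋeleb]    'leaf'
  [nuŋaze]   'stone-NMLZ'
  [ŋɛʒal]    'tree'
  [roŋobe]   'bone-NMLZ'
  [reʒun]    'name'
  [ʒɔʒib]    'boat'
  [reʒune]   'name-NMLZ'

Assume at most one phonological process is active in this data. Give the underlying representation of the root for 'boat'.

The root 'boat' surfaces as [ʒɔʒib] and [ʒɔʒive], with a stem-final [b] ~ [v] alternation.
If /b/ were underlying and a rule turned it into [v] before the NMLZ suffix, 'bone' would also alternate; but it has [b] in both [roŋob] and [roŋobe].
The underlying segment must be /v/; voiced fricatives become stops word-finally, yielding [b] there.

/ʒɔʒiv/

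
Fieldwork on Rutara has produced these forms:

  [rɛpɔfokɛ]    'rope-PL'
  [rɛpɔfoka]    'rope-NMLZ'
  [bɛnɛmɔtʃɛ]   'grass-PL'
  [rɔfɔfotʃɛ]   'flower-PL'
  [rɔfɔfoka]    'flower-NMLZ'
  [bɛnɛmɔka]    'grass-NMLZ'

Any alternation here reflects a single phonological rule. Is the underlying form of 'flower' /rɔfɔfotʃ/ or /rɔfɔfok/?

The stem for 'flower' ends in [k] in [rɔfɔfoka] but [tʃ] in [rɔfɔfotʃɛ].
If /k/ were underlying and a rule turned it into [tʃ] before the PL suffix, 'rope' would also alternate; but it has [k] in both [rɛpɔfoka] and [rɛpɔfokɛ].
Therefore /tʃ/ is basic and [k] is derived by depalatalization (palato-alveolar /tʃ/ becomes [k] when no front vowel follows).

/rɔfɔfotʃ/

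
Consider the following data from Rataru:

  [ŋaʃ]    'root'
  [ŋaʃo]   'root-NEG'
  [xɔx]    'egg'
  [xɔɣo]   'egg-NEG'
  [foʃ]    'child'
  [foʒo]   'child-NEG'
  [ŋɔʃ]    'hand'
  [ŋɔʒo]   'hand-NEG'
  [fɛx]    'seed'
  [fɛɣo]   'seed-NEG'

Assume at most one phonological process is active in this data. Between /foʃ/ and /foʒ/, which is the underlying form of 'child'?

'child' shows [ʃ] ~ [ʒ] at the end of the stem ([foʃ] vs [foʒo]).
If /ʃ/ were underlying and a rule turned it into [ʒ] before the NEG suffix, 'root' would also alternate; but it has [ʃ] in both [ŋaʃ] and [ŋaʃo].
So /ʒ/ is underlying, and a rule of word-final obstruent devoicing — voiced obstruents become voiceless word-finally — gives [ʃ].

/foʒ/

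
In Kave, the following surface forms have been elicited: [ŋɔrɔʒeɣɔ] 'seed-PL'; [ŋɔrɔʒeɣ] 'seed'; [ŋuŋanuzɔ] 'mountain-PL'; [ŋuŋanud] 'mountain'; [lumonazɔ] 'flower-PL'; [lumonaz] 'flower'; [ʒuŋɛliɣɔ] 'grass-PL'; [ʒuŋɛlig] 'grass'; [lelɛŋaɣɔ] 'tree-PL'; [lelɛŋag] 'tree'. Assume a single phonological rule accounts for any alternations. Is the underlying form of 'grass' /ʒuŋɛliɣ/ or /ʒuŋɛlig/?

'grass' shows [ɣ] ~ [g] at the end of the stem ([ʒuŋɛliɣɔ] vs [ʒuŋɛlig]).
Compare 'seed', with invariant [ɣ] in [ŋɔrɔʒeɣɔ] and [ŋɔrɔʒeɣ]: an analysis with underlying /ɣ/ and a rule producing [g] in isolation would wrongly predict alternation here too.
The alternation reflects intervocalic spirantization: voiced stops become fricatives between vowels. /g/ is underlying.

/ʒuŋɛlig/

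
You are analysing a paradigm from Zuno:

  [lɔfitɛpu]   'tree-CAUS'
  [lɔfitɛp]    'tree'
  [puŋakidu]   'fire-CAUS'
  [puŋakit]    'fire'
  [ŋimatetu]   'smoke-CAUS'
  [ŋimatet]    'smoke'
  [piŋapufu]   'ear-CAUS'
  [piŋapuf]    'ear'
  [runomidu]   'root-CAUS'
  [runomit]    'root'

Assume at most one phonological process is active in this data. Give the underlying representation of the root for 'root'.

/runomid/

The stem for 'root' ends in [d] in [runomidu] but [t] in [runomit].
If /t/ were underlying and a rule turned it into [d] before the CAUS suffix, 'smoke' would also alternate; but it has [t] in both [ŋimatetu] and [ŋimatet].
Therefore /d/ is basic and [t] is derived by word-final obstruent devoicing (voiced obstruents become voiceless word-finally).
Hence 'root' is /runomid/ underlyingly.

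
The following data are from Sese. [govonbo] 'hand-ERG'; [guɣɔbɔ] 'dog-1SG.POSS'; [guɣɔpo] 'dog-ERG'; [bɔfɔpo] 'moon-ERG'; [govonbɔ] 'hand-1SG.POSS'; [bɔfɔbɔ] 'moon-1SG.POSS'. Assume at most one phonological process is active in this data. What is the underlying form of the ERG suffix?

/-po/

The ERG morpheme has two allomorphs, [-bo] and [-po].
By contrast the 1SG.POSS suffix keeps its initial [b] throughout — that segment must be underlying.
The ERG suffix is therefore /-po/ underlyingly, with post-nasal voicing: voiceless stops become voiced after a nasal.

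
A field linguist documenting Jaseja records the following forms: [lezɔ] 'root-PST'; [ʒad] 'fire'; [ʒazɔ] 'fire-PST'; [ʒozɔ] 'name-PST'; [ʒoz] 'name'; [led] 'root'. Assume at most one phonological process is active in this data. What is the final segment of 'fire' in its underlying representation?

The root 'fire' surfaces as [ʒazɔ] and [ʒad], with a stem-final [z] ~ [d] alternation.
If /z/ were underlying and a rule turned it into [d] in isolation, 'name' would also alternate; but it has [z] in both [ʒozɔ] and [ʒoz].
The alternation reflects intervocalic spirantization: voiced stops become fricatives between vowels. /d/ is underlying.

/d/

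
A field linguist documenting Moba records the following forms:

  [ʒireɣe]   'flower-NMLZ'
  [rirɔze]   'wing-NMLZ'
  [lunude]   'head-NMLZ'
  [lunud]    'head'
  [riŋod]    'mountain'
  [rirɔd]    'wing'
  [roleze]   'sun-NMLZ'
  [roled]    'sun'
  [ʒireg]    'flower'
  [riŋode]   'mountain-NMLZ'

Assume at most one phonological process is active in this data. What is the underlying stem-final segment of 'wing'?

/z/

In [rirɔze] and [rirɔd] the final segment of 'wing' alternates: [z] ~ [d].
If /d/ were underlying and a rule turned it into [z] before the NMLZ suffix, 'mountain' would also alternate; but it has [d] in both [riŋode] and [riŋod].
Therefore /z/ is basic and [d] is derived by word-final hardening (voiced fricatives become stops word-finally).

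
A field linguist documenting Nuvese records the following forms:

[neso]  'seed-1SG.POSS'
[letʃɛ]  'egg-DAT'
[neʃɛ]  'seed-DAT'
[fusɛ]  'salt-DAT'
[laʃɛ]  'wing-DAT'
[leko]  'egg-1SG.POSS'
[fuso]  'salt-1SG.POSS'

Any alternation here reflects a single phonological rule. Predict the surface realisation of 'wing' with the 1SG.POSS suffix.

[laso]

'seed' shows [s] ~ [ʃ] at the end of the stem ([neso] vs [neʃɛ]).
But 'salt' keeps [s] in both environments ([fuso], [fusɛ]), so there is no rule changing /s/ to [ʃ] before the DAT suffix.
So /ʃ/ is underlying, and a rule of depalatalization — palato-alveolar /tʃ/ and /ʃ/ become [k] and [s] when no front vowel follows — gives [s].
From [laʃɛ] the stem 'wing' is /laʃ/; when no front vowel follows this yields [laso].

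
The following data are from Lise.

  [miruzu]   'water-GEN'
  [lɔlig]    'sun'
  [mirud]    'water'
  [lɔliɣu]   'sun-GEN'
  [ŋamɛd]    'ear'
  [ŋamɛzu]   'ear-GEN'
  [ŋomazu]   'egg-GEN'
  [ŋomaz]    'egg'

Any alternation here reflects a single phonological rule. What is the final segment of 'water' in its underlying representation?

The root 'water' surfaces as [miruzu] and [mirud], with a stem-final [z] ~ [d] alternation.
The stem 'egg' ([ŋomazu], [ŋomaz]) shows [z] unchanged in both environments, so [z] cannot be basic with [d] derived in isolation.
So /d/ is underlying, and a rule of intervocalic spirantization — voiced stops become fricatives between vowels — gives [z].

/d/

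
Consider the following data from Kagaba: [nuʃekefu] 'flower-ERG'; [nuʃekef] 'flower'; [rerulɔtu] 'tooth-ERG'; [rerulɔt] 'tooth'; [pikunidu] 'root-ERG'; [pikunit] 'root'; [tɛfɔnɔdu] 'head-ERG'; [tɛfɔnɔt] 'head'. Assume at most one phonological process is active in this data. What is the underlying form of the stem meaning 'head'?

In [tɛfɔnɔdu] and [tɛfɔnɔt] the final segment of 'head' alternates: [d] ~ [t].
Compare 'tooth', with invariant [t] in [rerulɔtu] and [rerulɔt]: an analysis with underlying /t/ and a rule producing [d] before the ERG suffix would wrongly predict alternation here too.
Therefore /d/ is basic and [t] is derived by word-final obstruent devoicing (voiced obstruents become voiceless word-finally).

/tɛfɔnɔd/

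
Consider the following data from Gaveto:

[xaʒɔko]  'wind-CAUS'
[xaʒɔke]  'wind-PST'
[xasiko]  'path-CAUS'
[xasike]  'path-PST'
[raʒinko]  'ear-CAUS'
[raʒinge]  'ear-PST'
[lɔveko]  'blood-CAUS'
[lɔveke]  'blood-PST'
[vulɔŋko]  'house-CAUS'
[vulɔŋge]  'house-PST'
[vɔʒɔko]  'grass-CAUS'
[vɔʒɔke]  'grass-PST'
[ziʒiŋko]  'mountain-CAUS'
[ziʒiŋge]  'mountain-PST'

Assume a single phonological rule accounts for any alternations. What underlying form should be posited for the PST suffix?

/-ge/

The PST suffix surfaces as [-ge] and [-ke], depending on the final segment of the stem.
By contrast the CAUS suffix keeps its initial [k] throughout — that segment must be underlying.
So the underlying form is /-ge/, and voiced stops become voiceless after a vowel.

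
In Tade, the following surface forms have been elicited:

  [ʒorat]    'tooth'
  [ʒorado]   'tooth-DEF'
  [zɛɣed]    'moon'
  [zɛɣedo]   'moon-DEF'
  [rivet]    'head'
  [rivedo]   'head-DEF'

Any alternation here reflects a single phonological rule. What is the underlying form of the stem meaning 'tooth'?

The stem for 'tooth' ends in [t] in [ʒorat] but [d] in [ʒorado].
But 'moon' keeps [d] in both environments ([zɛɣed], [zɛɣedo]), so there is no rule changing /d/ to [t] in isolation.
Therefore /t/ is basic and [d] is derived by intervocalic voicing (voiceless stops become voiced between vowels).
Hence 'tooth' is /ʒorat/ underlyingly.

/ʒorat/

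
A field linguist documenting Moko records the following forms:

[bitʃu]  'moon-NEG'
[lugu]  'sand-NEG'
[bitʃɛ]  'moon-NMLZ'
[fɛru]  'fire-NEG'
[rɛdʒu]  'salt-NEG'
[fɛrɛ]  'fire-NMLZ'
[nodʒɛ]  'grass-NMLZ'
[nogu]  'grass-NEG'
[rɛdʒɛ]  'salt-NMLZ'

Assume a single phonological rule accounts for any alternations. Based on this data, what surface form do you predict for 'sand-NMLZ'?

[ludʒɛ]

In [nogu] and [nodʒɛ] the final segment of 'grass' alternates: [g] ~ [dʒ].
If /dʒ/ were underlying and a rule turned it into [g] before the NEG suffix, 'salt' would also alternate; but it has [dʒ] in both [rɛdʒu] and [rɛdʒɛ].
The underlying segment must be /g/; /g/ becomes palato-alveolar [dʒ] before a front vowel, yielding [dʒ] there.
From [lugu] the stem 'sand' is /lug/; before a front vowel this yields [ludʒɛ].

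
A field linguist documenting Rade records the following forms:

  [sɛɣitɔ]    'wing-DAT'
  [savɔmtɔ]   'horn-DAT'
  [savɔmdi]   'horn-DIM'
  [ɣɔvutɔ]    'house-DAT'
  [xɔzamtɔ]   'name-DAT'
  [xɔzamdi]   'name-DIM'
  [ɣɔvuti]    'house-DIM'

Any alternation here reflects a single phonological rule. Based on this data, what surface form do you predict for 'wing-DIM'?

[sɛɣiti]

The DIM morpheme has two allomorphs, [-di] and [-ti].
The DAT suffix, which begins with [t], is invariant after every stem; so [t] is not altered by any rule here.
The DIM suffix is therefore /-di/ underlyingly, with post-vocalic devoicing: voiced stops become voiceless after a vowel.
After 'wing', which ends in a vowel, the suffix surfaces as [-ti], giving [sɛɣiti].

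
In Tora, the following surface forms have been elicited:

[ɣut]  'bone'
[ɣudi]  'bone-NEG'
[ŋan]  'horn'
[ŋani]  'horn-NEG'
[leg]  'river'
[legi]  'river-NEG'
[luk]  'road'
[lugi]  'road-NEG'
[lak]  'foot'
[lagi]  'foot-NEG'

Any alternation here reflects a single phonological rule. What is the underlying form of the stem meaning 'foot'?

/lak/

The stem for 'foot' ends in [k] in [lak] but [g] in [lagi].
If /g/ were underlying and a rule turned it into [k] in isolation, 'river' would also alternate; but it has [g] in both [leg] and [legi].
The underlying segment must be /k/; voiceless stops become voiced between vowels, yielding [g] there.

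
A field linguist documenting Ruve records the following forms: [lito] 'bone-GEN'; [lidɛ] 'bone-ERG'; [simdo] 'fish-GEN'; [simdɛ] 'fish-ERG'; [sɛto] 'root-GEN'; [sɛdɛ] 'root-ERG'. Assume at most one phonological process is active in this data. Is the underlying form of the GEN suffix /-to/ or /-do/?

The GEN suffix surfaces as [-do] and [-to], depending on the final segment of the stem.
The ERG suffix, which begins with [d], is invariant after every stem; so [d] is not altered by any rule here.
The GEN suffix is therefore /-to/ underlyingly, with post-nasal voicing: voiceless stops become voiced after a nasal.

/-to/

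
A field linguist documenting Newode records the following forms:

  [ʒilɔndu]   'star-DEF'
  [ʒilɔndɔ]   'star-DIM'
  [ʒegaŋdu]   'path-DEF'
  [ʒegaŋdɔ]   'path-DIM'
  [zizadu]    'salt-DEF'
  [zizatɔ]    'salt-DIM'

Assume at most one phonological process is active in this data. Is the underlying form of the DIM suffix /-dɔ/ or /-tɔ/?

The DIM suffix surfaces as [-dɔ] and [-tɔ], depending on the final segment of the stem.
The DEF suffix, which begins with [d], is invariant after every stem; so [d] is not altered by any rule here.
The DIM suffix is therefore /-tɔ/ underlyingly, with post-nasal voicing: voiceless stops become voiced after a nasal.

/-tɔ/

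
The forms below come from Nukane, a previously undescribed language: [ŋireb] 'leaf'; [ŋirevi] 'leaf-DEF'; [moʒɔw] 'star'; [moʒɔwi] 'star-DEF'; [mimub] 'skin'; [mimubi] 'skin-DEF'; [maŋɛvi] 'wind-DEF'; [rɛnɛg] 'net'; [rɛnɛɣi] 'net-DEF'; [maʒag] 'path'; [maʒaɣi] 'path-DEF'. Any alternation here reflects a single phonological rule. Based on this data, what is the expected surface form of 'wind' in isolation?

[maŋɛb]

The stem for 'leaf' ends in [b] in [ŋireb] but [v] in [ŋirevi].
Compare 'skin', with invariant [b] in [mimub] and [mimubi]: an analysis with underlying /b/ and a rule producing [v] before the DEF suffix would wrongly predict alternation here too.
The alternation reflects word-final hardening: voiced fricatives become stops word-finally. /v/ is underlying.
From [maŋɛvi] the stem 'wind' is /maŋɛv/; word-finally this yields [maŋɛb].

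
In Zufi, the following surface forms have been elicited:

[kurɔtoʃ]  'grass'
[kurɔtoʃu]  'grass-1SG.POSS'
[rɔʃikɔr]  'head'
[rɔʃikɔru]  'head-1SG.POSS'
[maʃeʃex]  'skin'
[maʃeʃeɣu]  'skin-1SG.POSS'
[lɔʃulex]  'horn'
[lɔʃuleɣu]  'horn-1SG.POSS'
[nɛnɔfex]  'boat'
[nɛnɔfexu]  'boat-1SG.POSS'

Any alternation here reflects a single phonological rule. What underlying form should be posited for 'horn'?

/lɔʃuleɣ/

'horn' shows [x] ~ [ɣ] at the end of the stem ([lɔʃulex] vs [lɔʃuleɣu]).
But 'boat' keeps [x] in both environments ([nɛnɔfex], [nɛnɔfexu]), so there is no rule changing /x/ to [ɣ] before the 1SG.POSS suffix.
The alternation reflects word-final obstruent devoicing: voiced obstruents become voiceless word-finally. /ɣ/ is underlying.
So 'horn' = /lɔʃuleɣ/.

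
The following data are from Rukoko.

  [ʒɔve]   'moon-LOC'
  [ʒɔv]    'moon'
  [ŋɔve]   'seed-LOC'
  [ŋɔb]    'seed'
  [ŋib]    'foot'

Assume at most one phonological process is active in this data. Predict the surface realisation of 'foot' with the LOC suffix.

[ŋive]

In [ŋɔve] and [ŋɔb] the final segment of 'seed' alternates: [v] ~ [b].
Compare 'moon', with invariant [v] in [ʒɔve] and [ʒɔv]: an analysis with underlying /v/ and a rule producing [b] in isolation would wrongly predict alternation here too.
So /b/ is underlying, and a rule of intervocalic spirantization — voiced stops become fricatives between vowels — gives [v].
The one attested form of 'foot', [ŋib], shows underlying /ŋib/. Applying the same rule between vowels gives [ŋive].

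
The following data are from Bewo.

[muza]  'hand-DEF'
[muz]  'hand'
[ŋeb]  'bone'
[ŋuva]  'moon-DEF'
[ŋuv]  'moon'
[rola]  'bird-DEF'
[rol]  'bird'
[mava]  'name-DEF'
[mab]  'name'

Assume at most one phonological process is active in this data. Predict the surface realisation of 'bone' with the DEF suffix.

The root 'name' surfaces as [mava] and [mab], with a stem-final [v] ~ [b] alternation.
The stem 'moon' ([ŋuva], [ŋuv]) shows [v] unchanged in both environments, so [v] cannot be basic with [b] derived in isolation.
The alternation reflects intervocalic spirantization: voiced stops become fricatives between vowels. /b/ is underlying.
From [ŋeb] the stem 'bone' is /ŋeb/; between vowels this yields [ŋeva].

[ŋeva]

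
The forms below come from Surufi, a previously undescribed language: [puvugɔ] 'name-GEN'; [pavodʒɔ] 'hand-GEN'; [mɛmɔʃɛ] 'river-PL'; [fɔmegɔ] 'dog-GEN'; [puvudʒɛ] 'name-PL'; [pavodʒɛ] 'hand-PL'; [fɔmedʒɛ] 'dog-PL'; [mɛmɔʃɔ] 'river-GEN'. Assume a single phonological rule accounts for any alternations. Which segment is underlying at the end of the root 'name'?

The stem for 'name' ends in [dʒ] in [puvudʒɛ] but [g] in [puvugɔ].
The stem 'hand' ([pavodʒɛ], [pavodʒɔ]) shows [dʒ] unchanged in both environments, so [dʒ] cannot be basic with [g] derived before the GEN suffix.
The underlying segment must be /g/; /g/ becomes palato-alveolar [dʒ] before a front vowel, yielding [dʒ] there.

/g/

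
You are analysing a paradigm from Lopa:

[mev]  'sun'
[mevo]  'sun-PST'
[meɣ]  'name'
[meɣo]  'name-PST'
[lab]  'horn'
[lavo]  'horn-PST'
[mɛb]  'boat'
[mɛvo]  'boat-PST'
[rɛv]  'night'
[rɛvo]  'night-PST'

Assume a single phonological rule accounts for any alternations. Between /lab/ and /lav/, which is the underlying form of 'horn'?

/lab/

The root 'horn' surfaces as [lab] and [lavo], with a stem-final [b] ~ [v] alternation.
The stem 'night' ([rɛv], [rɛvo]) shows [v] unchanged in both environments, so [v] cannot be basic with [b] derived in isolation.
So /b/ is underlying, and a rule of intervocalic spirantization — voiced stops become fricatives between vowels — gives [v].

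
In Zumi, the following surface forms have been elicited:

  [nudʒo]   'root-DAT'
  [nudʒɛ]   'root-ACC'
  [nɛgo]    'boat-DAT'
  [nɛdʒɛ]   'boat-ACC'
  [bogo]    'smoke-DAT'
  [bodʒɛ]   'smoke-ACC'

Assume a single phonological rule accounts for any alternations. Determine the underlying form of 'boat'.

/nɛg/

The root 'boat' surfaces as [nɛgo] and [nɛdʒɛ], with a stem-final [g] ~ [dʒ] alternation.
The stem 'root' ([nudʒo], [nudʒɛ]) shows [dʒ] unchanged in both environments, so [dʒ] cannot be basic with [g] derived before the DAT suffix.
The alternation reflects palatalization before a front vowel: /g/ becomes palato-alveolar [dʒ] before a front vowel. /g/ is underlying.
So 'boat' = /nɛg/.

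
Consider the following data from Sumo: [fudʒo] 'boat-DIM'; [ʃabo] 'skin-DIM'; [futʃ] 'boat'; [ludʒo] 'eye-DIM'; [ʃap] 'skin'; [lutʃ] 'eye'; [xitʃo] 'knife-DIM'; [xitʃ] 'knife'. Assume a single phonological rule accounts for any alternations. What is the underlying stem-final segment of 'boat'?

'boat' shows [dʒ] ~ [tʃ] at the end of the stem ([fudʒo] vs [futʃ]).
If /tʃ/ were underlying and a rule turned it into [dʒ] before the DIM suffix, 'knife' would also alternate; but it has [tʃ] in both [xitʃo] and [xitʃ].
Therefore /dʒ/ is basic and [tʃ] is derived by word-final obstruent devoicing (voiced obstruents become voiceless word-finally).

/dʒ/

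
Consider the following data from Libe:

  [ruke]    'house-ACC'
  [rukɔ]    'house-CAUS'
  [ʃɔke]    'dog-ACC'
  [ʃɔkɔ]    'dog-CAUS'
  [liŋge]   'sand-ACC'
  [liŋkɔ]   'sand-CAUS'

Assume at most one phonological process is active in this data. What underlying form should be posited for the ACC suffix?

/-ge/

The ACC suffix surfaces as [-ge] and [-ke], depending on the final segment of the stem.
The CAUS suffix, which begins with [k], is invariant after every stem; so [k] is not altered by any rule here.
So the underlying form is /-ge/, and voiced stops become voiceless after a vowel.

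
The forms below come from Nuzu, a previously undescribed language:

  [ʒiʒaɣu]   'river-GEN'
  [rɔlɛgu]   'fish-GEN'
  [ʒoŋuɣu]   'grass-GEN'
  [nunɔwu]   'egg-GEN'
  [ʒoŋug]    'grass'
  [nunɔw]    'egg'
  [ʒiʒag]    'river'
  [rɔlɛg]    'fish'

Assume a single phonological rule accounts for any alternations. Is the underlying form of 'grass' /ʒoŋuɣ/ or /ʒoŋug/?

/ʒoŋuɣ/

The root 'grass' surfaces as [ʒoŋuɣu] and [ʒoŋug], with a stem-final [ɣ] ~ [g] alternation.
If /g/ were underlying and a rule turned it into [ɣ] before the GEN suffix, 'fish' would also alternate; but it has [g] in both [rɔlɛgu] and [rɔlɛg].
Therefore /ɣ/ is basic and [g] is derived by word-final hardening (voiced fricatives become stops word-finally).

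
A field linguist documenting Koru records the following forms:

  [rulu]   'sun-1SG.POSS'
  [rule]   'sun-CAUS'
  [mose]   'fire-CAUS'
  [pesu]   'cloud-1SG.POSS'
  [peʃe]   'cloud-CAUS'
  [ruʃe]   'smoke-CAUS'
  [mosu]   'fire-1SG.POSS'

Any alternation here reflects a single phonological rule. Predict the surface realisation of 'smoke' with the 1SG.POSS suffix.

'cloud' shows [ʃ] ~ [s] at the end of the stem ([peʃe] vs [pesu]).
If /s/ were underlying and a rule turned it into [ʃ] before the CAUS suffix, 'fire' would also alternate; but it has [s] in both [mose] and [mosu].
So /ʃ/ is underlying, and a rule of depalatalization — palato-alveolar /ʃ/ becomes [s] when no front vowel follows — gives [s].
From [ruʃe] the stem 'smoke' is /ruʃ/; when no front vowel follows this yields [rusu].

[rusu]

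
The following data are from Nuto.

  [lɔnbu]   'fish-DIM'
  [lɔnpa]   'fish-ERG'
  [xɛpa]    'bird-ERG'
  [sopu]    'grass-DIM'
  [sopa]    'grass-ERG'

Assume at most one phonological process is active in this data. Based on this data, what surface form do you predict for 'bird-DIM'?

The DIM morpheme has two allomorphs, [-bu] and [-pu].
The ERG suffix, which begins with [p], is invariant after every stem; so [p] is not altered by any rule here.
The DIM suffix is therefore /-bu/ underlyingly, with post-vocalic devoicing: voiced stops become voiceless after a vowel.
After 'bird', which ends in a vowel, the suffix surfaces as [-pu], giving [xɛpu].

[xɛpu]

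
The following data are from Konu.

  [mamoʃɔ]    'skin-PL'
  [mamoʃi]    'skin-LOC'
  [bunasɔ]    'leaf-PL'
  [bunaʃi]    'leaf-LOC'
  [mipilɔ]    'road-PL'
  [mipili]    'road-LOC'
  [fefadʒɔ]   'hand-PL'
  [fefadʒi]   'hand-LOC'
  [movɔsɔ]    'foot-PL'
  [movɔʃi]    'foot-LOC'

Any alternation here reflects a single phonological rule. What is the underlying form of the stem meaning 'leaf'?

The root 'leaf' surfaces as [bunasɔ] and [bunaʃi], with a stem-final [s] ~ [ʃ] alternation.
The stem 'skin' ([mamoʃɔ], [mamoʃi]) shows [ʃ] unchanged in both environments, so [ʃ] cannot be basic with [s] derived before the PL suffix.
So /s/ is underlying, and a rule of palatalization before a front vowel — /s/ becomes palato-alveolar [ʃ] before a front vowel — gives [ʃ].
So 'leaf' = /bunas/.

/bunas/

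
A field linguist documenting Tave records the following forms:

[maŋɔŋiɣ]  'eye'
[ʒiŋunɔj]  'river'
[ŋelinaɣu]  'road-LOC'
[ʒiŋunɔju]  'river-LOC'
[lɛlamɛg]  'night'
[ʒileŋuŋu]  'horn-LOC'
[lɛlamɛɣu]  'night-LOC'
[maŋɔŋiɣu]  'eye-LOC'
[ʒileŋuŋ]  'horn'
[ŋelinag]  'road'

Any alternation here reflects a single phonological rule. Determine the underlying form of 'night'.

/lɛlamɛg/

The stem for 'night' ends in [g] in [lɛlamɛg] but [ɣ] in [lɛlamɛɣu].
But 'eye' keeps [ɣ] in both environments ([maŋɔŋiɣ], [maŋɔŋiɣu]), so there is no rule changing /ɣ/ to [g] in isolation.
The alternation reflects intervocalic spirantization: voiced stops become fricatives between vowels. /g/ is underlying.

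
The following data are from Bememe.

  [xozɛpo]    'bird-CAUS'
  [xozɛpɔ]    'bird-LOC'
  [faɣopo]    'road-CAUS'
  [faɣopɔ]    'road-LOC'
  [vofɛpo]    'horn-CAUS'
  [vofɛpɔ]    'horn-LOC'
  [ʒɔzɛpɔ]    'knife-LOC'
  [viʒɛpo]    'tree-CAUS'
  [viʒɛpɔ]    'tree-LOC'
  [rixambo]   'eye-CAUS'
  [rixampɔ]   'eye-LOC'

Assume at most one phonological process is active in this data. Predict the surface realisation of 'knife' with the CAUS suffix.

The CAUS morpheme has two allomorphs, [-bo] and [-po].
The LOC suffix, which begins with [p], is invariant after every stem; so [p] is not altered by any rule here.
The CAUS suffix is therefore /-bo/ underlyingly, with post-vocalic devoicing: voiced stops become voiceless after a vowel.
After 'knife', which ends in a vowel, the suffix surfaces as [-po], giving [ʒɔzɛpo].

[ʒɔzɛpo]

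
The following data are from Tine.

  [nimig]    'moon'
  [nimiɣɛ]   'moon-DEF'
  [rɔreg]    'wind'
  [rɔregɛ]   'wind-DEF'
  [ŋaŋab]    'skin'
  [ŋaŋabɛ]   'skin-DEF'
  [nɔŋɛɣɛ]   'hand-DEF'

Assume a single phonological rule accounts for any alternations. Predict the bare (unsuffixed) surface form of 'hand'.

The root 'moon' surfaces as [nimig] and [nimiɣɛ], with a stem-final [g] ~ [ɣ] alternation.
But 'wind' keeps [g] in both environments ([rɔreg], [rɔregɛ]), so there is no rule changing /g/ to [ɣ] before the DEF suffix.
Therefore /ɣ/ is basic and [g] is derived by word-final hardening (voiced fricatives become stops word-finally).
From [nɔŋɛɣɛ] the stem 'hand' is /nɔŋɛɣ/; word-finally this yields [nɔŋɛg].

[nɔŋɛg]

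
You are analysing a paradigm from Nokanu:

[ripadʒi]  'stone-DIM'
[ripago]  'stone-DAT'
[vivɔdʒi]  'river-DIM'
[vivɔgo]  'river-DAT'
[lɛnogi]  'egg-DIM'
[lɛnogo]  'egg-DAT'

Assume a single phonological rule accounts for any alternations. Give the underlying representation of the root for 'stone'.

'stone' shows [dʒ] ~ [g] at the end of the stem ([ripadʒi] vs [ripago]).
But 'egg' keeps [g] in both environments ([lɛnogi], [lɛnogo]), so there is no rule changing /g/ to [dʒ] before the DIM suffix.
The alternation reflects depalatalization: palato-alveolar /dʒ/ becomes [g] when no front vowel follows. /dʒ/ is underlying.

/ripadʒ/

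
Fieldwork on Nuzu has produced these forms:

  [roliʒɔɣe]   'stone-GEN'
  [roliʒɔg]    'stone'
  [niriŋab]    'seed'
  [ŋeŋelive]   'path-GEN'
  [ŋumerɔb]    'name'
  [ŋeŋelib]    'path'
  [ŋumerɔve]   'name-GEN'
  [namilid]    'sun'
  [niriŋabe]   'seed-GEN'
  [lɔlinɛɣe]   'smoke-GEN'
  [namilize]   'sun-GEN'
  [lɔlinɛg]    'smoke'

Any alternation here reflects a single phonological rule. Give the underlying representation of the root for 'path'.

/ŋeŋeliv/

In [ŋeŋelive] and [ŋeŋelib] the final segment of 'path' alternates: [v] ~ [b].
But 'seed' keeps [b] in both environments ([niriŋabe], [niriŋab]), so there is no rule changing /b/ to [v] before the GEN suffix.
The alternation reflects word-final hardening: voiced fricatives become stops word-finally. /v/ is underlying.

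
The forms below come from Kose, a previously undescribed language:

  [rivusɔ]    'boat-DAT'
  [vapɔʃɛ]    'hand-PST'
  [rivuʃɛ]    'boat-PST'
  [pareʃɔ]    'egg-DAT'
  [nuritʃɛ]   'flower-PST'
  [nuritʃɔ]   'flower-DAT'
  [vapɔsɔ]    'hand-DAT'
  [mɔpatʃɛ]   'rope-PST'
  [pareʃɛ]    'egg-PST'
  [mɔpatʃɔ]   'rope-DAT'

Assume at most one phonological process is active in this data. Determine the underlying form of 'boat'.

/rivus/

The root 'boat' surfaces as [rivusɔ] and [rivuʃɛ], with a stem-final [s] ~ [ʃ] alternation.
But 'egg' keeps [ʃ] in both environments ([pareʃɔ], [pareʃɛ]), so there is no rule changing /ʃ/ to [s] before the DAT suffix.
Therefore /s/ is basic and [ʃ] is derived by palatalization before a front vowel (/s/ becomes palato-alveolar [ʃ] before a front vowel).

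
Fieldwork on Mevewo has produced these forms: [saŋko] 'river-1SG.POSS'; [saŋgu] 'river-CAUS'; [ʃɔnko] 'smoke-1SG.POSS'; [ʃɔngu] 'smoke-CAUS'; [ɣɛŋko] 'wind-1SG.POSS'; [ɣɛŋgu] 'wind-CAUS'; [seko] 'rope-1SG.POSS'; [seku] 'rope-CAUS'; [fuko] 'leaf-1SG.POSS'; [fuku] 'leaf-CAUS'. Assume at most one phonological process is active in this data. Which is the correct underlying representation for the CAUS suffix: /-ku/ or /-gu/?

The CAUS morpheme has two allomorphs, [-gu] and [-ku].
By contrast the 1SG.POSS suffix keeps its initial [k] throughout — that segment must be underlying.
So the underlying form is /-gu/, and voiced stops become voiceless after a vowel.

/-gu/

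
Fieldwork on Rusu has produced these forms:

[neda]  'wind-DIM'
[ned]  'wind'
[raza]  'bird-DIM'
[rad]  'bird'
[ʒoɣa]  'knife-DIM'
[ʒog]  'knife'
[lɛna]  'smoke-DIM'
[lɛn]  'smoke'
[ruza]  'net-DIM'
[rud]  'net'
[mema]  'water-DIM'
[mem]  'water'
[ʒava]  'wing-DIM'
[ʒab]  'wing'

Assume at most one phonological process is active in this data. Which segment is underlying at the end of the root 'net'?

/z/

In [ruza] and [rud] the final segment of 'net' alternates: [z] ~ [d].
If /d/ were underlying and a rule turned it into [z] before the DIM suffix, 'wind' would also alternate; but it has [d] in both [neda] and [ned].
Therefore /z/ is basic and [d] is derived by word-final hardening (voiced fricatives become stops word-finally).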